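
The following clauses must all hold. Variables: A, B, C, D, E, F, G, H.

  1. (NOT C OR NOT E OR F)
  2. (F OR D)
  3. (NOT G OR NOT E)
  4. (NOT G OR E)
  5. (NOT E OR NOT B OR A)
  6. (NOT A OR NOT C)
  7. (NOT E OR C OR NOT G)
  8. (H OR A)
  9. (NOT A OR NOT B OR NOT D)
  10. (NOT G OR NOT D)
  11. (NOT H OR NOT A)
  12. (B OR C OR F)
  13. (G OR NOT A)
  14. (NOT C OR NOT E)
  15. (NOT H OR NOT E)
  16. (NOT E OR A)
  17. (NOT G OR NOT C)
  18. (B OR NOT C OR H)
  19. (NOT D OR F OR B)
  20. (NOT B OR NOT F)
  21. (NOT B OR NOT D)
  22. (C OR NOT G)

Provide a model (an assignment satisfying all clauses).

A=0  B=0  C=0  D=0  E=0  F=1  G=0  H=1

Branch on A: take A = False.
  then H is forced to True.
  then E is forced to False.
  then G is forced to False.
Set B = False and propagate.
The remaining clauses are satisfied by C = False, D = False, F = True.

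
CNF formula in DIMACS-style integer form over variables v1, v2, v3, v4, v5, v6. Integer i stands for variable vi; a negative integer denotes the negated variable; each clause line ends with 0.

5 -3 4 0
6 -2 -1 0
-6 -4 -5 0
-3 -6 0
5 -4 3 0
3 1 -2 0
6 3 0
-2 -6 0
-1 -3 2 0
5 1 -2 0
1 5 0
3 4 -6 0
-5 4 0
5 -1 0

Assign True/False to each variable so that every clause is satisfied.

Branch on v1: take v1 = False.
  then v5 is forced to True.
  then v4 is forced to True.
  then v6 is forced to False.
  then v3 is forced to True.
v2 is now unconstrained; take v2 = True.

v1=False, v2=True, v3=True, v4=True, v5=True, v6=False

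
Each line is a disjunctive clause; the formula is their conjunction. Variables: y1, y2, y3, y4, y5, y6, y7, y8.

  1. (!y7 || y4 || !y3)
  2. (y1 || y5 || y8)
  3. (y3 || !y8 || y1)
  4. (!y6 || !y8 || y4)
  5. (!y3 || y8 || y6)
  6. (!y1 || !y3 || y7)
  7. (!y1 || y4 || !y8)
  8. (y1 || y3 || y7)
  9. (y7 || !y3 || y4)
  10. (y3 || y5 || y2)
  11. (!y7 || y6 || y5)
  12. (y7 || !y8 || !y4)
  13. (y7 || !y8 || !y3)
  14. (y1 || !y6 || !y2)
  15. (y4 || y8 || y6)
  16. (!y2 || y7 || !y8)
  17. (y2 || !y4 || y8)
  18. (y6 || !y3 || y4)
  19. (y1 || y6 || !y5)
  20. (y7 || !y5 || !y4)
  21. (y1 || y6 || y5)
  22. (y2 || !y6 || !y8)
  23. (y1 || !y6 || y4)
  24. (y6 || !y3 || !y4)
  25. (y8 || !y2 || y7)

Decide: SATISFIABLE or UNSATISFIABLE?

SATISFIABLE

Set y1 = True and propagate.
Set y2 = True and propagate.
Try y3 = False.
The remaining clauses are satisfied by y4 = True, y5 = False, y6 = True, y7 = True, y8 = True.
So y1=T  y2=T  y3=F  y4=T  y5=F  y6=T  y7=T  y8=T is a satisfying assignment.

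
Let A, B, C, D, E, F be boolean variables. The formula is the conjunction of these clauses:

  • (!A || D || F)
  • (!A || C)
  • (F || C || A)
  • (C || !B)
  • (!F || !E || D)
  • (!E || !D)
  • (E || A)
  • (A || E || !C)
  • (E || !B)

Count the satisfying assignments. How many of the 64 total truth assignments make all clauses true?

The models are:
  A=0 B=0 C=1 D=0 E=1 F=0
  A=0 B=1 C=1 D=0 E=1 F=0
  A=1 B=0 C=1 D=0 E=0 F=1
  A=1 B=0 C=1 D=1 E=0 F=0
  A=1 B=0 C=1 D=1 E=0 F=1
Count: 5.

5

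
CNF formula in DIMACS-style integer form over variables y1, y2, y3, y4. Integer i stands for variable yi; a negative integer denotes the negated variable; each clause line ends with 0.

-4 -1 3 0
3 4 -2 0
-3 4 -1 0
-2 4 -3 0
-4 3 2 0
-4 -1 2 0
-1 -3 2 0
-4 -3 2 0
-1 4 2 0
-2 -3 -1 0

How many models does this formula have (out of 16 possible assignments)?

4

The models are:
  y1=F y2=F y3=F y4=F
  y1=F y2=F y3=T y4=F
  y1=F y2=T y3=F y4=T
  y1=F y2=T y3=T y4=T
That's 4 in total.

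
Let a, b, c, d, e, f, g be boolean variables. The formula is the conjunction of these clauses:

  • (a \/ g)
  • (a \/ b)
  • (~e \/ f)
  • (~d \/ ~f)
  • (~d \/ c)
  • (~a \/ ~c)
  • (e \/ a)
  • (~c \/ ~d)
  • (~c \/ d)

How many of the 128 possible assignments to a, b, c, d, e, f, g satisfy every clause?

13

Split on a, then c.
  a=1, c=1: a clause becomes empty — 0.
  a=1, c=0: b, g free; 3 ways for (d,e,f) × 2^2 = 12.
  a=0, c=1: a clause becomes empty — 0.
  a=0, c=0: remaining (b,d,e,f,g) ∈ {(1,0,1,1,1)} — 1.
Total: 0 + 12 + 0 + 1 = 13.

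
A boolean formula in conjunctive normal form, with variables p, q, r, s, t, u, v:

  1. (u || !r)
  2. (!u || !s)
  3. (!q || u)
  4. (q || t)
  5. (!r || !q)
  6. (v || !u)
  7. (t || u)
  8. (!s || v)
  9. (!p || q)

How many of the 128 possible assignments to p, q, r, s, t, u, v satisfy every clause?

9

Split on u, then q.
  u=1, q=1: remaining (p,r,s,t,v) ∈ {(0,0,0,0,1); (0,0,0,1,1); (1,0,0,0,1); (1,0,0,1,1)} — 4.
  u=1, q=0: remaining (p,r,s,t,v) ∈ {(0,0,0,1,1); (0,1,0,1,1)} — 2.
  u=0, q=1: a clause becomes empty — 0.
  u=0, q=0: remaining (p,r,s,t,v) ∈ {(0,0,0,1,0); (0,0,0,1,1); (0,0,1,1,1)} — 3.
Total: 4 + 2 + 0 + 3 = 9.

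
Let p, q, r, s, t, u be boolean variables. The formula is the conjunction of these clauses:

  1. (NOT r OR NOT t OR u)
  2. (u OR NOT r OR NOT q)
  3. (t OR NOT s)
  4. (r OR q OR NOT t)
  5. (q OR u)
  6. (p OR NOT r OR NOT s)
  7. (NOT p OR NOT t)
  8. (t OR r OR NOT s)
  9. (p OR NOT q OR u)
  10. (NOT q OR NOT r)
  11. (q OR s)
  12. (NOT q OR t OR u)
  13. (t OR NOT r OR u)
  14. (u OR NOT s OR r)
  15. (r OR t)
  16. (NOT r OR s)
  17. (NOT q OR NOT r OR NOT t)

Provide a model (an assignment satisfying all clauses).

Pure literal: u appears only positively; assign u = True.
Set p = False and propagate.
Branch on q: take q = True.
  then r is forced to False.
  then t is forced to True.
s is now unconstrained; take s = False.

p = F, q = T, r = F, s = F, t = T, u = T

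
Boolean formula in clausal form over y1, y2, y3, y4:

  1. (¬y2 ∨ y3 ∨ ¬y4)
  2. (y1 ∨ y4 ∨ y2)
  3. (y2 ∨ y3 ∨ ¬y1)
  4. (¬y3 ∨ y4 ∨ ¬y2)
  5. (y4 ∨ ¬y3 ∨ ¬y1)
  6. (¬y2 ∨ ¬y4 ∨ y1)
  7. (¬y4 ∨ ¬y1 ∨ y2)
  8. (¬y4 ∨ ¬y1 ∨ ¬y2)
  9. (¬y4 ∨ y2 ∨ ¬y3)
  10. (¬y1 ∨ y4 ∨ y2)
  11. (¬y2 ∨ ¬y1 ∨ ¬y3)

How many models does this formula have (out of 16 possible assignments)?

The models are:
  y1=0 y2=0 y3=0 y4=1
  y1=0 y2=1 y3=0 y4=0
  y1=1 y2=1 y3=0 y4=0
Count: 3.

3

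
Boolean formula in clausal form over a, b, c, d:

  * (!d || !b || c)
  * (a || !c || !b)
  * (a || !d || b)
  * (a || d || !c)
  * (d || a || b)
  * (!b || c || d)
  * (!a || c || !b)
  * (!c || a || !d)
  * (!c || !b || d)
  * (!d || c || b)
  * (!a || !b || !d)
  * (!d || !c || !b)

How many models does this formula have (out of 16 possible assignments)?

3

Satisfying assignments:
  a=1 b=0 c=0 d=0
  a=1 b=0 c=1 d=0
  a=1 b=0 c=1 d=1
Count: 3.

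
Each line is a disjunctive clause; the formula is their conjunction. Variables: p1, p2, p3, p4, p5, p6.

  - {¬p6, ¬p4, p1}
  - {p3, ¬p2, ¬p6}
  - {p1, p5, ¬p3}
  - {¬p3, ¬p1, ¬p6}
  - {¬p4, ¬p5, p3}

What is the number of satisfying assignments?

31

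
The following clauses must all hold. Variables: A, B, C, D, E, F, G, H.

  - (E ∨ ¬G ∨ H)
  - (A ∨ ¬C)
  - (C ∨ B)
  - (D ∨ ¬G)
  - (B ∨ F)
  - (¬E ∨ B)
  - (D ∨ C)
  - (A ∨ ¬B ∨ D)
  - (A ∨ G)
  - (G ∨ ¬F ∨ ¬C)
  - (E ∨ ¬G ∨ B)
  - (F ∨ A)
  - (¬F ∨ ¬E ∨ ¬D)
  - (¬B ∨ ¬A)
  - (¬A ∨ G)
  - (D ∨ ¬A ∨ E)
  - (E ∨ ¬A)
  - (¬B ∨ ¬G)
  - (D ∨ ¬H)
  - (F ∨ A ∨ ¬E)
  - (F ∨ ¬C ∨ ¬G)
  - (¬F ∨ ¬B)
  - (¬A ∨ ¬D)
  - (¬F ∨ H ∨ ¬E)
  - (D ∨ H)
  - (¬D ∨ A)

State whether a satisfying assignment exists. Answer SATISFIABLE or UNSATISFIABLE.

UNSATISFIABLE

A = True:
  propagation gives B=False, C=True, F=True, E=False; an empty clause results — contradiction.
A = False:
  propagation gives C=False, B=True, D=True; an empty clause results — contradiction.
Every branch closes, so no satisfying assignment exists.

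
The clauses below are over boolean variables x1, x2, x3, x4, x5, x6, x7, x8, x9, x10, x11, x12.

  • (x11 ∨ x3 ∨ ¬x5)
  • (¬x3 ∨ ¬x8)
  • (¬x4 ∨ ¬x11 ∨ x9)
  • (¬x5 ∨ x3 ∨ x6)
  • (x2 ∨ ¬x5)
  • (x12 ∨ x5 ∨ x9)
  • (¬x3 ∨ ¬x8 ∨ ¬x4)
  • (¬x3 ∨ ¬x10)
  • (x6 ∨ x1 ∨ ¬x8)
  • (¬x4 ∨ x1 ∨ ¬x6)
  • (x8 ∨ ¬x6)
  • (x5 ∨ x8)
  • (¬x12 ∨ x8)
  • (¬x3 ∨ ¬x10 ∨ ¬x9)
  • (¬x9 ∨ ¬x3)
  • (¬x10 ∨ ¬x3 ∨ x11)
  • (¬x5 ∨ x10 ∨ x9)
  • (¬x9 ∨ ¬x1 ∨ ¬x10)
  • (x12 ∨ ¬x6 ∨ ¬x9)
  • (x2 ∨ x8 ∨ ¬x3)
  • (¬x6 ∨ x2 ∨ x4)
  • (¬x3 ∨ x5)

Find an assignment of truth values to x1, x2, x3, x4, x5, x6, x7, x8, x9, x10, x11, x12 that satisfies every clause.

Try x1 = True.
The remaining clauses are satisfied by x2 = False, x3 = False, x4 = True, x5 = False, x6 = False, x7 = False, x8 = True, x9 = False, x10 = True, x11 = False, x12 = True.
Every clause has at least one true literal under this assignment.
Check each clause:
  1. (x3 ∨ ¬x5 ∨ x11) — ¬x5 is true.
  2. (¬x8 ∨ ¬x3) — ¬x3 is true.
  3. (¬x11 ∨ ¬x4 ∨ x9) — ¬x11 is true.
  4. (¬x5 ∨ x3 ∨ x6) — ¬x5 is true.
  5. (¬x5 ∨ x2) — ¬x5 is true.
  6. (x12 ∨ x9 ∨ x5) — x12 is true.
  7. (¬x3 ∨ ¬x4 ∨ ¬x8) — ¬x3 is true.
  8. (¬x3 ∨ ¬x10) — ¬x3 is true.
  9. (x6 ∨ x1 ∨ ¬x8) — x1 is true.
  10. (¬x6 ∨ x1 ∨ ¬x4) — x1 is true.
  11. (¬x6 ∨ x8) — x8 is true.
  12. (x5 ∨ x8) — x8 is true.
  13. (x8 ∨ ¬x12) — x8 is true.
  14. (¬x10 ∨ ¬x3 ∨ ¬x9) — ¬x3 is true.
  15. (¬x3 ∨ ¬x9) — ¬x3 is true.
  16. (¬x10 ∨ ¬x3 ∨ x11) — ¬x3 is true.
  17. (¬x5 ∨ x9 ∨ x10) — x10 is true.
  18. (¬x1 ∨ ¬x9 ∨ ¬x10) — ¬x9 is true.
  19. (¬x9 ∨ ¬x6 ∨ x12) — ¬x6 is true.
  20. (¬x3 ∨ x2 ∨ x8) — x8 is true.
  21. (¬x6 ∨ x2 ∨ x4) — ¬x6 is true.
  22. (¬x3 ∨ x5) — ¬x3 is true.

x1 = True  x2 = False  x3 = False  x4 = True  x5 = False  x6 = False  x7 = False  x8 = True  x9 = False  x10 = True  x11 = False  x12 = True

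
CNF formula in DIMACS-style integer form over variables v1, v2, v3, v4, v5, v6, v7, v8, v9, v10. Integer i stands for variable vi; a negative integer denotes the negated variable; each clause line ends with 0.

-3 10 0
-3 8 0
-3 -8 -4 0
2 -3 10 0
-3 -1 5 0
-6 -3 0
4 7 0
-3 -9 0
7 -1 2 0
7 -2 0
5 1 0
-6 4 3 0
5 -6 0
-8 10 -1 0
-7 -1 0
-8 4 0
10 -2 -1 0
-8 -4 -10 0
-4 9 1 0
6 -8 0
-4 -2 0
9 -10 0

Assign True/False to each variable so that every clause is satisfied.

v1=F, v2=F, v3=F, v4=F, v5=T, v6=F, v7=T, v8=F, v9=T, v10=F

v5 occurs only positively in the remaining clauses — set v5 = True.
Try v1 = False.
Branch on v2: take v2 = False.
For the remaining variables, v3 = False, v4 = False, v6 = False, v7 = True, v8 = False, v9 = True, v10 = False works.
Every clause has at least one true literal under this assignment.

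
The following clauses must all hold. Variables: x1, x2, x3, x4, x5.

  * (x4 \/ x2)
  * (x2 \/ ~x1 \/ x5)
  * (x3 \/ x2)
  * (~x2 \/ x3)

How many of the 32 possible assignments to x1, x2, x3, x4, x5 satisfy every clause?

11

Split on x2, then x3.
  x2=1, x3=1: x1, x4, x5 free → 2^3 = 8.
  x2=1, x3=0: a clause becomes empty — 0.
  x2=0, x3=1: remaining (x1,x4,x5) ∈ {(0,1,0); (0,1,1); (1,1,1)} — 3.
  x2=0, x3=0: a clause becomes empty — 0.
Total: 8 + 0 + 3 + 0 = 11.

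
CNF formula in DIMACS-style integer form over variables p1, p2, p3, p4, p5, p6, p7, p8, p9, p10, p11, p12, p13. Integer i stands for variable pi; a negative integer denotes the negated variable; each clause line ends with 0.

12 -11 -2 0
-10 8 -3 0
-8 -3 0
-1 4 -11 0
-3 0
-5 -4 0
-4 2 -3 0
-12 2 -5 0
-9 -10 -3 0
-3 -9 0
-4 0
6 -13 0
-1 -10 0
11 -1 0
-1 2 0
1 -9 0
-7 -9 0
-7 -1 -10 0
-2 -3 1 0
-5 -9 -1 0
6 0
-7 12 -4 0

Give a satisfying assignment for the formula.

(NOT p3) is a unit clause, so p3 = False.
(NOT p4) is a unit clause, so p4 = False.
(p6) is a unit clause, so p6 = True.
Pure literal: p9 appears only negated; assign p9 = False.
Branch on p1: take p1 = False.
Branch on p2: take p2 = False.
For the remaining variables, p5 = True, p7 = True, p8 = False, p10 = True, p11 = False, p12 = False, p13 = False works.

p1 = F, p2 = F, p3 = F, p4 = F, p5 = T, p6 = T, p7 = T, p8 = F, p9 = F, p10 = T, p11 = F, p12 = F, p13 = F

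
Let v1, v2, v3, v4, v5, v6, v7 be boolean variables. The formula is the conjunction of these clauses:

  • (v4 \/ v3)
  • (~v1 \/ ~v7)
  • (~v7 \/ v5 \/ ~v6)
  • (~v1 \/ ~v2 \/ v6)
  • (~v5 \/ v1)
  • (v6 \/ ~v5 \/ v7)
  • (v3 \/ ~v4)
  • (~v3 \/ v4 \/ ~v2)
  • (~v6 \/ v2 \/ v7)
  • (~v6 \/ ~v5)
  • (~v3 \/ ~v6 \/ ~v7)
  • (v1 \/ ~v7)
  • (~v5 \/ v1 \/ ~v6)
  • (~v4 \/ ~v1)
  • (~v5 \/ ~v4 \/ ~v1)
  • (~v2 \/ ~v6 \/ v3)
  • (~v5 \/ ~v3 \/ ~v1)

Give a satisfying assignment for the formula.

Try v1 = True.
  then v7 is forced to False.
  then v4 is forced to False.
  then v3 is forced to True.
  then v2 is forced to False.
  then v6 is forced to False.
  then v5 is forced to False.
Every clause has at least one true literal under this assignment.

v1 = True, v2 = False, v3 = True, v4 = False, v5 = False, v6 = False, v7 = False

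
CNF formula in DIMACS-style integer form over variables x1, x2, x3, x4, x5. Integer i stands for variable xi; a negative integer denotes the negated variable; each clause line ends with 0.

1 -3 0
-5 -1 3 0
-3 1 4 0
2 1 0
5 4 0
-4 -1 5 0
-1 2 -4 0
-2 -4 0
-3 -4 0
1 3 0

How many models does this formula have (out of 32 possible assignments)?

2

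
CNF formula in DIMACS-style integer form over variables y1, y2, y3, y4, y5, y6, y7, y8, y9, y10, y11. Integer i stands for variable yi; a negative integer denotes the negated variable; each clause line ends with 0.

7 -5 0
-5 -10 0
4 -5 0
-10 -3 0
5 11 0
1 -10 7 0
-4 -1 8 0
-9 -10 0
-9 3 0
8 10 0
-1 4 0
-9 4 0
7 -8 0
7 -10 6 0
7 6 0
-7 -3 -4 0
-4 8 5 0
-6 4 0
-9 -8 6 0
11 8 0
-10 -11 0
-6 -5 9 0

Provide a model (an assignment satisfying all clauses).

Branch on y1: take y1 = False.
The remaining clauses are satisfied by y2 = False, y3 = False, y4 = True, y5 = False, y6 = False, y7 = True, y8 = True, y9 = False, y10 = False, y11 = True.

y1 = False, y2 = False, y3 = False, y4 = True, y5 = False, y6 = False, y7 = True, y8 = True, y9 = False, y10 = False, y11 = True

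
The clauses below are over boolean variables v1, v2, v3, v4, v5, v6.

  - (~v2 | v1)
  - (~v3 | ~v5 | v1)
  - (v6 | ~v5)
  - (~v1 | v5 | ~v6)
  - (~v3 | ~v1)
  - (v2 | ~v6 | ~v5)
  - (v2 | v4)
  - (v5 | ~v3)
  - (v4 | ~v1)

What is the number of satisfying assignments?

Satisfying assignments:
  v1=F v2=F v3=F v4=T v5=F v6=F
  v1=F v2=F v3=F v4=T v5=F v6=T
  v1=T v2=F v3=F v4=T v5=F v6=F
  v1=T v2=T v3=F v4=T v5=F v6=F
  v1=T v2=T v3=F v4=T v5=T v6=T
Count: 5.

5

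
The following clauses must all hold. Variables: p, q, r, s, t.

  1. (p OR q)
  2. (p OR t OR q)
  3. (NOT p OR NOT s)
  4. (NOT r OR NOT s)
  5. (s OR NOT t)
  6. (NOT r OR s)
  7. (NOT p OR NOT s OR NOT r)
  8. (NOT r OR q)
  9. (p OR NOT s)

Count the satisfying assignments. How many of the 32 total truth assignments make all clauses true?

3

Satisfying assignments:
  p=F q=T r=F s=F t=F
  p=T q=F r=F s=F t=F
  p=T q=T r=F s=F t=F
Count: 3.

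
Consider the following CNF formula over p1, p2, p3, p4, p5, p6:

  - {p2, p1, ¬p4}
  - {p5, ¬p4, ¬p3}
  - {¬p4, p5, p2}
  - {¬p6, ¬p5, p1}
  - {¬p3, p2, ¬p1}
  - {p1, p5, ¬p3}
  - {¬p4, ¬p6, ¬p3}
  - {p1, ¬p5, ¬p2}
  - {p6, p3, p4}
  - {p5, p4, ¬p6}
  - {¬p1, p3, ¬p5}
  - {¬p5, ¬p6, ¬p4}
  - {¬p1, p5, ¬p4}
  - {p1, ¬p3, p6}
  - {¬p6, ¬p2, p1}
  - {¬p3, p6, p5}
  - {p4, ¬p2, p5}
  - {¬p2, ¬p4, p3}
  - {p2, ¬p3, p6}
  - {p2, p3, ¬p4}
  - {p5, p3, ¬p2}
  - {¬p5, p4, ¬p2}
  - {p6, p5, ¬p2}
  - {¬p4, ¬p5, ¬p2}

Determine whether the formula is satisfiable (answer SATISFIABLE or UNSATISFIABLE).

UNSATISFIABLE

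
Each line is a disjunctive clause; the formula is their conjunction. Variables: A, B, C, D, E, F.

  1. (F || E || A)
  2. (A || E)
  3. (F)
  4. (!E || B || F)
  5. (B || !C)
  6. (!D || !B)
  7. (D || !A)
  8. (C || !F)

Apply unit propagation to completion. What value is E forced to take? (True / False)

True

Unit clause (F) sets F = True.
(C || !F): since F = True, the clause reduces to (C). C = True.
From (!C || B) and C = True: B = True.
In (!B || !D), !B is now false; !D must hold, so D = False.
From (!A || D) and D = False: A = False.
In (E || A), A is now false; E must hold, so E = True.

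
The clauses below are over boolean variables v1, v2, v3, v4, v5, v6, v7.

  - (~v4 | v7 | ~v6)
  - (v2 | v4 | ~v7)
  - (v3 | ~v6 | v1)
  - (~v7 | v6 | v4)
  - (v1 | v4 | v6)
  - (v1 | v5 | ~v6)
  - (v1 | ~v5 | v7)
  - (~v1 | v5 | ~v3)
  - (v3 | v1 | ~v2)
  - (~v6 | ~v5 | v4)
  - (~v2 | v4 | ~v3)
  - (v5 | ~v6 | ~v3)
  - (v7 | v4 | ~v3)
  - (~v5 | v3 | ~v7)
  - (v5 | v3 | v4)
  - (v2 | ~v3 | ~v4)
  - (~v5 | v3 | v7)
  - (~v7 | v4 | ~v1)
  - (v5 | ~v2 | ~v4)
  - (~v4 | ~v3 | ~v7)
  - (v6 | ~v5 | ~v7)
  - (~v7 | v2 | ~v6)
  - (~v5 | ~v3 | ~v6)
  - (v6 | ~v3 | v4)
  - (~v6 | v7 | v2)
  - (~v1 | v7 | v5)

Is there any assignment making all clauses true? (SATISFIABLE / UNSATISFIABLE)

Set v1 = True and propagate.
Branch on v2: take v2 = False.
Try v3 = False.
The remaining clauses are satisfied by v4 = True, v5 = False, v6 = False, v7 = True.
Every clause has at least one true literal under this assignment.
So v1=True, v2=False, v3=False, v4=True, v5=False, v6=False, v7=True is a satisfying assignment.

SATISFIABLE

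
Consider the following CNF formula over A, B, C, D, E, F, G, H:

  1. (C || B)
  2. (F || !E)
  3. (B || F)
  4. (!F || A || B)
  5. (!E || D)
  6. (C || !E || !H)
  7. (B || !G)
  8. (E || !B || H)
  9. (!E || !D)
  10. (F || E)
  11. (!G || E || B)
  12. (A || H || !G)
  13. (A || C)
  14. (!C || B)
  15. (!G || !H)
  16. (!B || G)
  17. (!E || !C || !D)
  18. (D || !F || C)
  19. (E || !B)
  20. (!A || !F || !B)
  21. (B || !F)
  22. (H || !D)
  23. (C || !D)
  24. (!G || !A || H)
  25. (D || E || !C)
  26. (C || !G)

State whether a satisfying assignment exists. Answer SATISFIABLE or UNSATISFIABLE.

B = True:
  propagation gives G=True, H=False, E=True, F=True; an empty clause results — contradiction.
B = False:
  propagation gives C=True; an empty clause results — contradiction.
Every branch closes, so no satisfying assignment exists.

UNSATISFIABLE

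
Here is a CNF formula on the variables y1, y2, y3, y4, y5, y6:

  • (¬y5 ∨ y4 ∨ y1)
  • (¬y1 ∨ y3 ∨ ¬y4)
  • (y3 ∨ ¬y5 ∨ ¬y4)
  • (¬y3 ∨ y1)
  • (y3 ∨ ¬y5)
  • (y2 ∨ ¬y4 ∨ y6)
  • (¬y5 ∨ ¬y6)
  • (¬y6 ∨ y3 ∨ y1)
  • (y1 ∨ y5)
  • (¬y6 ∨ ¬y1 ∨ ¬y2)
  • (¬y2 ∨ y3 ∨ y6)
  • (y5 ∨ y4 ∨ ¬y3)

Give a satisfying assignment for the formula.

Set y1 = True and propagate.
Try y2 = True.
  then y6 is forced to False.
  then y3 is forced to True.
Set y4 = True and propagate.
y5 is now unconstrained; take y5 = False.

y1=T  y2=T  y3=T  y4=T  y5=F  y6=F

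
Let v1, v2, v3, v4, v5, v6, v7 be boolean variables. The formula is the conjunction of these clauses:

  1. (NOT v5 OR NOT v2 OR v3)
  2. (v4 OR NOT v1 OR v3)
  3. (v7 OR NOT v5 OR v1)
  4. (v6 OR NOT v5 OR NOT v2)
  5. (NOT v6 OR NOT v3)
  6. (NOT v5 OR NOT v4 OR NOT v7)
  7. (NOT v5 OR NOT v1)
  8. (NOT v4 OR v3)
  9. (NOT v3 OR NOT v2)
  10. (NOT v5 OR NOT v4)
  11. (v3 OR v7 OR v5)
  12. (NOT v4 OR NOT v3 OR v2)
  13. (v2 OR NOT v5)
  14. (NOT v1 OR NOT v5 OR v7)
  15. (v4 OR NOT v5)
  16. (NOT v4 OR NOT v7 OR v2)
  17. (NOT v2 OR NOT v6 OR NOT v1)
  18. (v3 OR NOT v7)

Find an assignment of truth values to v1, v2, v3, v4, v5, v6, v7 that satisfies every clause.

Set v1 = False and propagate.
Set v2 = False and propagate.
  then v5 is forced to False.
For the remaining variables, v3 = True, v4 = False, v6 = False, v7 = True works.
Every clause has at least one true literal under this assignment.

v1=False  v2=False  v3=True  v4=False  v5=False  v6=False  v7=True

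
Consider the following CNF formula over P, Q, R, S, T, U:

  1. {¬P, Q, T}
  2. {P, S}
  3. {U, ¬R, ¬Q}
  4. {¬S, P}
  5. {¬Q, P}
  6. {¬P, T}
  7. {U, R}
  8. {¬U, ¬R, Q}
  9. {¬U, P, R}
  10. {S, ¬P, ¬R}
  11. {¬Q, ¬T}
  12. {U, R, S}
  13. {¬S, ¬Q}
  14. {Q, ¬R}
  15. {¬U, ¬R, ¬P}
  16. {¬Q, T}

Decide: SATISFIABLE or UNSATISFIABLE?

Try P = True.
  then T is forced to True.
  then Q is forced to False.
  then R is forced to False.
  then U is forced to True.
S is now unconstrained; take S = False.
Every clause has at least one true literal under this assignment.
So P = 1, Q = 0, R = 0, S = 0, T = 1, U = 1 is a satisfying assignment.

SATISFIABLE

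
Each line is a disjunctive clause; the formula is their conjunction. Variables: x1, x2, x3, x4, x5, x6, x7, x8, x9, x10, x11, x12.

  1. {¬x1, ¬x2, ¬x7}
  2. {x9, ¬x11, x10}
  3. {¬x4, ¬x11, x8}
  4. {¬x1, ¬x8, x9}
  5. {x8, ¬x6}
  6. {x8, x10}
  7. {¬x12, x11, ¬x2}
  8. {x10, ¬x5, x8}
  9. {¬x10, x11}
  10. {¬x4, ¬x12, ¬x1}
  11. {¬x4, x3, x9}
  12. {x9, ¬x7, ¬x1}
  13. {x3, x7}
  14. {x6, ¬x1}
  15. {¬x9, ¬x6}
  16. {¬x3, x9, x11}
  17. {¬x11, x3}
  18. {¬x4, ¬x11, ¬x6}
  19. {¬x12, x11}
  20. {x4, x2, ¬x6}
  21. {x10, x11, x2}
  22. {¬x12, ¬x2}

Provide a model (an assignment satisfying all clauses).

x1 = F, x2 = F, x3 = T, x4 = T, x5 = T, x6 = F, x7 = F, x8 = T, x9 = T, x10 = T, x11 = T, x12 = T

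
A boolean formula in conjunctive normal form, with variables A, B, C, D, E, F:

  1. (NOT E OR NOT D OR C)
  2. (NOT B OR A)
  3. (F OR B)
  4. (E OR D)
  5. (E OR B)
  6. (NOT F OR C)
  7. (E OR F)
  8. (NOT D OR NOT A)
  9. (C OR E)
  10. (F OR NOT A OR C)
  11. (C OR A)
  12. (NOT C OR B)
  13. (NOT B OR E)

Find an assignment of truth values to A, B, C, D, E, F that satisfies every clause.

A = True, B = True, C = True, D = False, E = True, F = False

Branch on A: take A = True.
  then D is forced to False.
  then E is forced to True.
The remaining clauses are satisfied by B = True, C = True, F = False.
Every clause has at least one true literal under this assignment.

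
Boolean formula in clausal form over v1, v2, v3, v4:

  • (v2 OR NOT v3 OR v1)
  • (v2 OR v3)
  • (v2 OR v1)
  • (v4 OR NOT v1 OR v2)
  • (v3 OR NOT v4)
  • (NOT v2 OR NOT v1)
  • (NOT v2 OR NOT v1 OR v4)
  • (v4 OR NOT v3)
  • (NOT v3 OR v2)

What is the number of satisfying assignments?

2

The models are:
  v1=F v2=T v3=F v4=F
  v1=F v2=T v3=T v4=T
Count: 2.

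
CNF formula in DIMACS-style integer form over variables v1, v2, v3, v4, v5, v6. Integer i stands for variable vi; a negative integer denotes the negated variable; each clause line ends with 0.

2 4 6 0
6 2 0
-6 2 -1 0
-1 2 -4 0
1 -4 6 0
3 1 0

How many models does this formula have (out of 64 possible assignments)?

Case analysis on v1 and v2:
  v1=1, v2=1: v3, v4, v5, v6 free → 2^4 = 16.
  v1=1, v2=0: a clause becomes empty — 0.
  v1=0, v2=1: v5 free; 3 ways for (v3,v4,v6) × 2^1 = 6.
  v1=0, v2=0: remaining (v3,v4,v5,v6) ∈ {(1,0,0,1); (1,0,1,1); (1,1,0,1); (1,1,1,1)} — 4.
Total: 16 + 0 + 6 + 4 = 26.

26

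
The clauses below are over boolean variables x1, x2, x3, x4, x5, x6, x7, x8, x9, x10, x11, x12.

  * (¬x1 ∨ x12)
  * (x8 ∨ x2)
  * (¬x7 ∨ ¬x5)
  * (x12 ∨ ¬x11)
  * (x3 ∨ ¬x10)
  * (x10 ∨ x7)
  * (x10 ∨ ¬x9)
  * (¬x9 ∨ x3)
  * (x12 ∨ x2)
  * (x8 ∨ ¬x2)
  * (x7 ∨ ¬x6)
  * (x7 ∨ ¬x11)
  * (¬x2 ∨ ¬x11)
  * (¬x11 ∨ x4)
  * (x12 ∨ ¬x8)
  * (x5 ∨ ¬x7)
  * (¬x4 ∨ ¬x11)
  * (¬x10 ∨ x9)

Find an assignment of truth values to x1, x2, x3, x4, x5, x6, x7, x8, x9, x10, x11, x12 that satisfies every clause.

x1=T, x2=T, x3=T, x4=F, x5=F, x6=F, x7=F, x8=T, x9=T, x10=T, x11=F, x12=T

Pure literal: x3 appears only positively; assign x3 = True.
Pure literal: x6 appears only negated; assign x6 = False.
Try x1 = True.
  then x12 is forced to True.
The remaining clauses are satisfied by x2 = True, x4 = False, x5 = False, x7 = False, x8 = True, x9 = True, x10 = True, x11 = False.
Every clause has at least one true literal under this assignment.
Check each clause:
  1. (¬x1 ∨ x12) — x12 is true.
  2. (x8 ∨ x2) — x8 is true.
  3. (¬x5 ∨ ¬x7) — ¬x7 is true.
  4. (x12 ∨ ¬x11) — x12 is true.
  5. (x3 ∨ ¬x10) — x3 is true.
  6. (x10 ∨ x7) — x10 is true.
  7. (x10 ∨ ¬x9) — x10 is true.
  8. (x3 ∨ ¬x9) — x3 is true.
  9. (x12 ∨ x2) — x2 is true.
  10. (¬x2 ∨ x8) — x8 is true.
  11. (x7 ∨ ¬x6) — ¬x6 is true.
  12. (¬x11 ∨ x7) — ¬x11 is true.
  13. (¬x2 ∨ ¬x11) — ¬x11 is true.
  14. (x4 ∨ ¬x11) — ¬x11 is true.
  15. (x12 ∨ ¬x8) — x12 is true.
  16. (x5 ∨ ¬x7) — ¬x7 is true.
  17. (¬x11 ∨ ¬x4) — ¬x4 is true.
  18. (¬x10 ∨ x9) — x9 is true.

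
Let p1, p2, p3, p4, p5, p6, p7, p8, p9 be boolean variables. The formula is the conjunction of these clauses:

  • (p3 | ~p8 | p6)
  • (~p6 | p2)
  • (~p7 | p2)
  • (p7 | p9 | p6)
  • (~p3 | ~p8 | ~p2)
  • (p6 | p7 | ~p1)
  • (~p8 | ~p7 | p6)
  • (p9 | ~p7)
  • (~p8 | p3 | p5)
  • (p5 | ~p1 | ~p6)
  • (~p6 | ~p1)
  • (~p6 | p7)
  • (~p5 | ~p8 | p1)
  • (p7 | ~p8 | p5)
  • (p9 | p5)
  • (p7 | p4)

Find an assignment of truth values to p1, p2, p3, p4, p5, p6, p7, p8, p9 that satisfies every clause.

p1 = F, p2 = F, p3 = T, p4 = T, p5 = T, p6 = F, p7 = F, p8 = F, p9 = T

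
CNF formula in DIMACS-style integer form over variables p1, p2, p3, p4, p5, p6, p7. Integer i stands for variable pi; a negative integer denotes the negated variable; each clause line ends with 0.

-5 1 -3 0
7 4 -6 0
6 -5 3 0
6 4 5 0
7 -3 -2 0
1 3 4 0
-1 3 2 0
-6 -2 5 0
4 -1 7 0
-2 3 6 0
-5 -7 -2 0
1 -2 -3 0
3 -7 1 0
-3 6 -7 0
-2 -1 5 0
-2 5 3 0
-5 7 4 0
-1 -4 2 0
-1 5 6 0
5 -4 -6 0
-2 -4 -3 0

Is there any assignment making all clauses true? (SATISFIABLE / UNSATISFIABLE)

SATISFIABLE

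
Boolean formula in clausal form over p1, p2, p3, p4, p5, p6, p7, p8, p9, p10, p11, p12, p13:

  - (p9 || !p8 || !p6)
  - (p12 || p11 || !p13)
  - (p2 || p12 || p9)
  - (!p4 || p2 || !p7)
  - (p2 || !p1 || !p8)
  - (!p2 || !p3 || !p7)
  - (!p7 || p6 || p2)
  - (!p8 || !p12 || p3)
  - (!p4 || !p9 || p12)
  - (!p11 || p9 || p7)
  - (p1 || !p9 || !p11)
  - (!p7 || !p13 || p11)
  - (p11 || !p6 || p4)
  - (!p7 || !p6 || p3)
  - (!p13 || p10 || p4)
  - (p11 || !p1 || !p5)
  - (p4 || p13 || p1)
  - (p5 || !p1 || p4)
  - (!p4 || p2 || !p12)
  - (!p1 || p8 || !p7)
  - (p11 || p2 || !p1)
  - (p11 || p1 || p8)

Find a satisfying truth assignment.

p1 = True, p2 = True, p3 = False, p4 = True, p5 = False, p6 = True, p7 = False, p8 = False, p9 = True, p10 = False, p11 = False, p12 = True, p13 = True

Branch on p1: take p1 = True.
Branch on p2: take p2 = True.
The remaining clauses are satisfied by p3 = False, p4 = True, p5 = False, p6 = True, p7 = False, p8 = False, p9 = True, p10 = False, p11 = False, p12 = True, p13 = True.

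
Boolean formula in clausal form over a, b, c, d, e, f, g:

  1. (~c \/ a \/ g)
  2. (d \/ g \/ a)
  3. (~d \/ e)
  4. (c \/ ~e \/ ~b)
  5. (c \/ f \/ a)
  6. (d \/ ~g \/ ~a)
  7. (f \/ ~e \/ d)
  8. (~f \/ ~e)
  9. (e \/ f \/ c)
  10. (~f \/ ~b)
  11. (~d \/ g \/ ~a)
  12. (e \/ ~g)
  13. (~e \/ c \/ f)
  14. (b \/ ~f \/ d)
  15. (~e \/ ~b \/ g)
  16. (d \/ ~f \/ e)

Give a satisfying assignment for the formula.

a = F, b = F, c = T, d = T, e = T, f = F, g = T

Check each clause:
  1. (a \/ g \/ ~c) — g is true.
  2. (g \/ a \/ d) — d is true.
  3. (~d \/ e) — e is true.
  4. (~e \/ c \/ ~b) — c is true.
  5. (c \/ a \/ f) — c is true.
  6. (d \/ ~a \/ ~g) — d is true.
  7. (f \/ d \/ ~e) — d is true.
  8. (~e \/ ~f) — ~f is true.
  9. (e \/ c \/ f) — c is true.
  10. (~b \/ ~f) — ~f is true.
  11. (~d \/ g \/ ~a) — ~a is true.
  12. (e \/ ~g) — e is true.
  13. (c \/ ~e \/ f) — c is true.
  14. (d \/ b \/ ~f) — ~f is true.
  15. (g \/ ~e \/ ~b) — ~b is true.
  16. (d \/ e \/ ~f) — ~f is true.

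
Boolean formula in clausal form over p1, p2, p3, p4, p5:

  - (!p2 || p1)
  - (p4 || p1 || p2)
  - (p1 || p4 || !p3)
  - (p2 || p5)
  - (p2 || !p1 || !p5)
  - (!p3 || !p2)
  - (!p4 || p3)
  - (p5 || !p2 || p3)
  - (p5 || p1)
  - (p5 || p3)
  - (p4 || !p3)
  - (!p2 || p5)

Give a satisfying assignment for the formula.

p1=F  p2=F  p3=T  p4=T  p5=T

Branch on p1: take p1 = False.
  then p2 is forced to False.
  then p4 is forced to True.
  then p5 is forced to True.
  then p3 is forced to True.
Every clause has at least one true literal under this assignment.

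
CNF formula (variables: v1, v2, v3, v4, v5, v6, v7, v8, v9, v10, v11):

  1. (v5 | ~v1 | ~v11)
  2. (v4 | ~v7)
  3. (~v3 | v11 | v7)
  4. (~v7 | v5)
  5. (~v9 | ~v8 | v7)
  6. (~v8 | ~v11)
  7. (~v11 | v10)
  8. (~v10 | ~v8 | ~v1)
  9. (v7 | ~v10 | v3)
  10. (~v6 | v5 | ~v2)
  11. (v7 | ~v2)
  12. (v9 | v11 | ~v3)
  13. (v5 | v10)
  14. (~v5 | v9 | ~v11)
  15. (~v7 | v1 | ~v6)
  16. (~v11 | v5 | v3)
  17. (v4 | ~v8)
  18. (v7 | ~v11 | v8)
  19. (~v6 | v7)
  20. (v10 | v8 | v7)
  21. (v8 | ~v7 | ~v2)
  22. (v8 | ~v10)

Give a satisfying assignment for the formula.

v1=F, v2=F, v3=T, v4=T, v5=T, v6=F, v7=T, v8=T, v9=T, v10=F, v11=F

Check each clause:
  1. (~v1 | v5 | ~v11) — v5 is true.
  2. (~v7 | v4) — v4 is true.
  3. (v7 | v11 | ~v3) — v7 is true.
  4. (~v7 | v5) — v5 is true.
  5. (~v9 | ~v8 | v7) — v7 is true.
  6. (~v8 | ~v11) — ~v11 is true.
  7. (~v11 | v10) — ~v11 is true.
  8. (~v10 | ~v1 | ~v8) — ~v1 is true.
  9. (~v10 | v3 | v7) — v3 is true.
  10. (~v6 | ~v2 | v5) — ~v6 is true.
  11. (~v2 | v7) — ~v2 is true.
  12. (~v3 | v9 | v11) — v9 is true.
  13. (v5 | v10) — v5 is true.
  14. (~v5 | ~v11 | v9) — v9 is true.
  15. (~v7 | ~v6 | v1) — ~v6 is true.
  16. (v3 | ~v11 | v5) — ~v11 is true.
  17. (~v8 | v4) — v4 is true.
  18. (~v11 | v7 | v8) — v8 is true.
  19. (v7 | ~v6) — ~v6 is true.
  20. (v8 | v7 | v10) — v8 is true.
  21. (v8 | ~v7 | ~v2) — v8 is true.
  22. (v8 | ~v10) — v8 is true.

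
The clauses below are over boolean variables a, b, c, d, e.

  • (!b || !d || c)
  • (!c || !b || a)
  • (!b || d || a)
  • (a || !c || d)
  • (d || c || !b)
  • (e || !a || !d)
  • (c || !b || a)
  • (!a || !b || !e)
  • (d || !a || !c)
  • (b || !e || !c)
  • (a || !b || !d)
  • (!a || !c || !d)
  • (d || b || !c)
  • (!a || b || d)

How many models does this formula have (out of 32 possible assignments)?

The models are:
  a=F b=F c=F d=F e=F
  a=F b=F c=F d=F e=T
  a=F b=F c=F d=T e=F
  a=F b=F c=F d=T e=T
  a=F b=F c=T d=T e=F
  a=T b=F c=F d=T e=T
That's 6 in total.

6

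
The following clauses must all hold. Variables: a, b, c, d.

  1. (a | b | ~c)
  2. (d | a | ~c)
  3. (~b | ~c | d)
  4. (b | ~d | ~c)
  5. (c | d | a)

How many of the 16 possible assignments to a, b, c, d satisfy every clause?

9

Case analysis on c and d:
  c=1, d=1: remaining (a,b) ∈ {(0,1); (1,1)} — 2.
  c=1, d=0: remaining (a,b) ∈ {(1,0)} — 1.
  c=0, d=1: remaining (a,b) ∈ {(0,0); (0,1); (1,0); (1,1)} — 4.
  c=0, d=0: remaining (a,b) ∈ {(1,0); (1,1)} — 2.
Total: 2 + 1 + 4 + 2 = 9.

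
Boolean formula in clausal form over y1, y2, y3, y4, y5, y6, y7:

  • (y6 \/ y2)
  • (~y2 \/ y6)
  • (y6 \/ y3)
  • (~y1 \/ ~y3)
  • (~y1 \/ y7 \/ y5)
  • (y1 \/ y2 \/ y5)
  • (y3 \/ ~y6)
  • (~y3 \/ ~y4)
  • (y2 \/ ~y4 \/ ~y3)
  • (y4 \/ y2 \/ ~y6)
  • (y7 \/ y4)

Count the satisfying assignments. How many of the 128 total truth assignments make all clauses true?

The models are:
  y1=0 y2=1 y3=1 y4=0 y5=0 y6=1 y7=1
  y1=0 y2=1 y3=1 y4=0 y5=1 y6=1 y7=1
Count: 2.

2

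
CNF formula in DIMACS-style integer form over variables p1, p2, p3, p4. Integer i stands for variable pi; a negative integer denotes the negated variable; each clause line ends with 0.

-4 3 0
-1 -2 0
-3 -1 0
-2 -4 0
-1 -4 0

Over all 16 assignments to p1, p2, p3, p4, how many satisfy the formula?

6

Satisfying assignments:
  p1=0 p2=0 p3=0 p4=0
  p1=0 p2=0 p3=1 p4=0
  p1=0 p2=0 p3=1 p4=1
  p1=0 p2=1 p3=0 p4=0
  p1=0 p2=1 p3=1 p4=0
  p1=1 p2=0 p3=0 p4=0
Count: 6.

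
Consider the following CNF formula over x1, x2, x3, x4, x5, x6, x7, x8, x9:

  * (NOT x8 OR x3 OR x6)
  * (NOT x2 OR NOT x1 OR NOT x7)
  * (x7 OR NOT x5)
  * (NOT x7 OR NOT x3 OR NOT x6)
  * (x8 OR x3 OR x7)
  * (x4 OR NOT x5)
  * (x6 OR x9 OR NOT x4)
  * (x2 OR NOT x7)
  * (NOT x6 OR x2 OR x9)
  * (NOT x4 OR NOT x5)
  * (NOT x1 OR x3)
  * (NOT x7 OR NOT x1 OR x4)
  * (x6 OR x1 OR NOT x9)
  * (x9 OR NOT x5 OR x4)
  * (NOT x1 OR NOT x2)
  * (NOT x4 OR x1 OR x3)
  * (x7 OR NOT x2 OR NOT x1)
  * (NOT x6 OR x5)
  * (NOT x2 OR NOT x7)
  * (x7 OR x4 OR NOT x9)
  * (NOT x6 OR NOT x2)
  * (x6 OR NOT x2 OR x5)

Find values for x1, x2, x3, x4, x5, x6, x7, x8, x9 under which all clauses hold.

x1=T, x2=F, x3=T, x4=F, x5=F, x6=F, x7=F, x8=F, x9=F

Set x1 = True and propagate.
  then x3 is forced to True.
  then x2 is forced to False.
  then x7 is forced to False.
  then x5 is forced to False.
  then x6 is forced to False.
Set x4 = False and propagate.
  then x9 is forced to False.
x8 is now unconstrained; take x8 = False.
Check each clause:
  1. (x6 OR NOT x8 OR x3) — NOT x8 is true.
  2. (NOT x7 OR NOT x1 OR NOT x2) — NOT x7 is true.
  3. (x7 OR NOT x5) — NOT x5 is true.
  4. (NOT x7 OR NOT x3 OR NOT x6) — NOT x7 is true.
  5. (x3 OR x7 OR x8) — x3 is true.
  6. (NOT x5 OR x4) — NOT x5 is true.
  7. (x9 OR x6 OR NOT x4) — NOT x4 is true.
  8. (x2 OR NOT x7) — NOT x7 is true.
  9. (NOT x6 OR x9 OR x2) — NOT x6 is true.
  10. (NOT x4 OR NOT x5) — NOT x5 is true.
  11. (NOT x1 OR x3) — x3 is true.
  12. (NOT x7 OR x4 OR NOT x1) — NOT x7 is true.
  13. (x1 OR NOT x9 OR x6) — x1 is true.
  14. (NOT x5 OR x4 OR x9) — NOT x5 is true.
  15. (NOT x1 OR NOT x2) — NOT x2 is true.
  16. (x3 OR x1 OR NOT x4) — x1 is true.
  17. (NOT x1 OR x7 OR NOT x2) — NOT x2 is true.
  18. (x5 OR NOT x6) — NOT x6 is true.
  19. (NOT x2 OR NOT x7) — NOT x7 is true.
  20. (NOT x9 OR x7 OR x4) — NOT x9 is true.
  21. (NOT x2 OR NOT x6) — NOT x6 is true.
  22. (x5 OR x6 OR NOT x2) — NOT x2 is true.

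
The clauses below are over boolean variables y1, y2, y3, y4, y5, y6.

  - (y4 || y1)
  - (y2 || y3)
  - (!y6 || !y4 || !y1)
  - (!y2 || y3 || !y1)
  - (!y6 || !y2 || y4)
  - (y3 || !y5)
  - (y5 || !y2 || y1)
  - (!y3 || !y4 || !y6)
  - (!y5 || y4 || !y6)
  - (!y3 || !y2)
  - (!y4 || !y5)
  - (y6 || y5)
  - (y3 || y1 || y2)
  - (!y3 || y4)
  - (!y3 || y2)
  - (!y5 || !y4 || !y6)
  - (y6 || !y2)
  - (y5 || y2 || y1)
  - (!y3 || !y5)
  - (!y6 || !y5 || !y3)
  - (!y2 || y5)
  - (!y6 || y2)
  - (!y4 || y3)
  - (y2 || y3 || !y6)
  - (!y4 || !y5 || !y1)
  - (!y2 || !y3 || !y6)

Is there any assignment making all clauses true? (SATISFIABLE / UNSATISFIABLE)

UNSATISFIABLE

y2 = True:
  propagation gives y3=False, y1=False, y4=True; an empty clause results — contradiction.
y2 = False:
  propagation gives y3=True; an empty clause results — contradiction.
Every branch closes, so no satisfying assignment exists.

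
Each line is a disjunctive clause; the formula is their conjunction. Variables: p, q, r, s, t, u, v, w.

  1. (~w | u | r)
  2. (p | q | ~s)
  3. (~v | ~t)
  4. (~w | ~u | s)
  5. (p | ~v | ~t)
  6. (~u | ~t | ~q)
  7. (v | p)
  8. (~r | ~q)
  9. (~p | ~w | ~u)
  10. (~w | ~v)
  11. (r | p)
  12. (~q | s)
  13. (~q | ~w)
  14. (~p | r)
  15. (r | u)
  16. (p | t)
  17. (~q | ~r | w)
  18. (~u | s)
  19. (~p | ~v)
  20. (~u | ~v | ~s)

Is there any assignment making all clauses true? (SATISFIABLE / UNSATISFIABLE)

SATISFIABLE

Set p = True and propagate.
  then r is forced to True.
  then q is forced to False.
  then v is forced to False.
Set s = False and propagate.
  then u is forced to False.
t, w are now unconstrained; take t = False, w = True.
So p=T, q=F, r=T, s=F, t=F, u=F, v=F, w=T is a satisfying assignment.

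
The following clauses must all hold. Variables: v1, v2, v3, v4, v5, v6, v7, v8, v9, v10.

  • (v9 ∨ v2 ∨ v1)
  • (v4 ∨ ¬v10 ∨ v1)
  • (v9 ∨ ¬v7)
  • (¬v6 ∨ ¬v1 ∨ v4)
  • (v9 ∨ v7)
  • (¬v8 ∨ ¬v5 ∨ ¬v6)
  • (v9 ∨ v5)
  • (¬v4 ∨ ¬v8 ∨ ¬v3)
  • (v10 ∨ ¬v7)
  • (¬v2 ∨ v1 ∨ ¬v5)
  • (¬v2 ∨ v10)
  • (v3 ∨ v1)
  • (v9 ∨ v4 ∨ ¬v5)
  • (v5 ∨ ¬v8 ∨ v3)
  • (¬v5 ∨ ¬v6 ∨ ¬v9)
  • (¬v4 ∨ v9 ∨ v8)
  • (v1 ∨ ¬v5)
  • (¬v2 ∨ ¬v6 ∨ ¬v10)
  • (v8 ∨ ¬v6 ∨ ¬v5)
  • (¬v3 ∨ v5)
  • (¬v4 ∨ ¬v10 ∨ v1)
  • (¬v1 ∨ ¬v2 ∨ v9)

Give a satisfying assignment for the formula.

v6 occurs only negated in the remaining clauses — set v6 = False.
Branch on v1: take v1 = True.
For the remaining variables, v2 = False, v3 = False, v4 = False, v5 = True, v7 = False, v8 = True, v9 = True, v10 = True works.

v1 = T  v2 = F  v3 = F  v4 = F  v5 = T  v6 = F  v7 = F  v8 = T  v9 = T  v10 = T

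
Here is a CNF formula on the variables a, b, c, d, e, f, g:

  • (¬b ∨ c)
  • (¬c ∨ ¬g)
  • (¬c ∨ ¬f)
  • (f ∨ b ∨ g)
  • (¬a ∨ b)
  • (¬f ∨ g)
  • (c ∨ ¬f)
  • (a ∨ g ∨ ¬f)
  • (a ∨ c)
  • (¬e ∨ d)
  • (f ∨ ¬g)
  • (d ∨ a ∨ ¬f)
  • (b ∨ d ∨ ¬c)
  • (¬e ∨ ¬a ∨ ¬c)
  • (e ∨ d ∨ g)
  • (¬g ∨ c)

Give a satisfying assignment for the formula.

a=True, b=True, c=True, d=True, e=False, f=False, g=False

d occurs only positively in the remaining clauses — set d = True.
Try a = True.
  then b is forced to True.
  then c is forced to True.
  then g is forced to False.
  then f is forced to False.
  then e is forced to False.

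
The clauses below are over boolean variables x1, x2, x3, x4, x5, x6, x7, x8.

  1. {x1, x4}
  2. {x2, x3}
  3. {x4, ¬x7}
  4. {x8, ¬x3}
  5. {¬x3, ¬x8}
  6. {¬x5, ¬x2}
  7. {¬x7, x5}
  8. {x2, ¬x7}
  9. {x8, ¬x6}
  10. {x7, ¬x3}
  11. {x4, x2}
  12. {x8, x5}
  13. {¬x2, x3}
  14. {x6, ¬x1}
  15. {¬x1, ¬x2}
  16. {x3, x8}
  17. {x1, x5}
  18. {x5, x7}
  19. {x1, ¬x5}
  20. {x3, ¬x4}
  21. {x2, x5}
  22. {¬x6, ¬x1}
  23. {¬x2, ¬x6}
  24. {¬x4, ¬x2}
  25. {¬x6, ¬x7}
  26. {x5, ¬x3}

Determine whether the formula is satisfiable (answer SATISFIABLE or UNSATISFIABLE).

x2 = True:
  propagation gives x5=False, x7=False; an empty clause results — contradiction.
x2 = False:
  propagation gives x3=True, x8=True; an empty clause results — contradiction.
Every branch closes, so no satisfying assignment exists.

UNSATISFIABLE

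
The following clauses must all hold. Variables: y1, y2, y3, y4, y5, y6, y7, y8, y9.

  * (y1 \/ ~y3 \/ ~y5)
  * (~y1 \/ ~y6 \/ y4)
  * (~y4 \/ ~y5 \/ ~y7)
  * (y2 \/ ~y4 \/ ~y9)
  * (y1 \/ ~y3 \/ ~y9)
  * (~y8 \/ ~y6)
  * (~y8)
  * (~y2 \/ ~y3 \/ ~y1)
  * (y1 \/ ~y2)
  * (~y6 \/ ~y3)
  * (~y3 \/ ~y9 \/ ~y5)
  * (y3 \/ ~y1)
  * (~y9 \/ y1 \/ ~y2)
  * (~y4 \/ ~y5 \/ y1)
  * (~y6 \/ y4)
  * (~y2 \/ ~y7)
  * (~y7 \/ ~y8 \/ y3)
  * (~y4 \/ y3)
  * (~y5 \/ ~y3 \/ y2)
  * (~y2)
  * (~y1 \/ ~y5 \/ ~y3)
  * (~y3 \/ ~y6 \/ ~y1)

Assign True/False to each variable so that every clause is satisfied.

Unit propagation: (~y8) forces y8 = False.
The clause (~y2) is unit: y2 must be False.
Pure literal: y6 appears only negated; assign y6 = False.
y9 occurs only negated in the remaining clauses — set y9 = False.
Branch on y1: take y1 = False.
For the remaining variables, y3 = False, y4 = False, y5 = True, y7 = True works.

y1 = F, y2 = F, y3 = F, y4 = F, y5 = T, y6 = F, y7 = T, y8 = F, y9 = F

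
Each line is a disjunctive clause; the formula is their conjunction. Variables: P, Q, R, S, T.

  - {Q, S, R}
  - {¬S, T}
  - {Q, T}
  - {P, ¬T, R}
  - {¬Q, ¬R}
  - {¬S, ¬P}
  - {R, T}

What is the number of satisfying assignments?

Satisfying assignments:
  P=F Q=F R=T S=F T=T
  P=F Q=F R=T S=T T=T
  P=T Q=F R=T S=F T=T
  P=T Q=T R=F S=F T=T
Count: 4.

4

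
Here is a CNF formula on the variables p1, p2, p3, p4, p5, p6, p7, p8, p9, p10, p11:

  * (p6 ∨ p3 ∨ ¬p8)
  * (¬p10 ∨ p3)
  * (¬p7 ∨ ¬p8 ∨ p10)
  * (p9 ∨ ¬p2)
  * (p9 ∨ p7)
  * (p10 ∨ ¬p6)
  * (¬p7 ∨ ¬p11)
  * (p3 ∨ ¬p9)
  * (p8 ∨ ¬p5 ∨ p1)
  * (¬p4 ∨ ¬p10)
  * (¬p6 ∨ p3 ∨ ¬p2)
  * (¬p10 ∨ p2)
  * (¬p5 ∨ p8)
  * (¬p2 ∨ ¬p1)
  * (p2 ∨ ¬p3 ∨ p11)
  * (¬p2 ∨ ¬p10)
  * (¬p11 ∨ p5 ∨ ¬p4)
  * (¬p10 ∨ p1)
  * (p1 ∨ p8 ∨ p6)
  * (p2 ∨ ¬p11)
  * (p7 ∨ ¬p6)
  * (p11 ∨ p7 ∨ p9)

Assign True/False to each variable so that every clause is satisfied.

p1=1, p2=0, p3=0, p4=1, p5=0, p6=0, p7=1, p8=0, p9=0, p10=0, p11=0

Check each clause:
  1. (¬p8 ∨ p3 ∨ p6) — ¬p8 is true.
  2. (p3 ∨ ¬p10) — ¬p10 is true.
  3. (¬p7 ∨ ¬p8 ∨ p10) — ¬p8 is true.
  4. (¬p2 ∨ p9) — ¬p2 is true.
  5. (p7 ∨ p9) — p7 is true.
  6. (p10 ∨ ¬p6) — ¬p6 is true.
  7. (¬p7 ∨ ¬p11) — ¬p11 is true.
  8. (¬p9 ∨ p3) — ¬p9 is true.
  9. (¬p5 ∨ p1 ∨ p8) — p1 is true.
  10. (¬p10 ∨ ¬p4) — ¬p10 is true.
  11. (¬p6 ∨ p3 ∨ ¬p2) — ¬p6 is true.
  12. (p2 ∨ ¬p10) — ¬p10 is true.
  13. (¬p5 ∨ p8) — ¬p5 is true.
  14. (¬p2 ∨ ¬p1) — ¬p2 is true.
  15. (p2 ∨ p11 ∨ ¬p3) — ¬p3 is true.
  16. (¬p2 ∨ ¬p10) — ¬p10 is true.
  17. (¬p11 ∨ p5 ∨ ¬p4) — ¬p11 is true.
  18. (¬p10 ∨ p1) — p1 is true.
  19. (p6 ∨ p1 ∨ p8) — p1 is true.
  20. (¬p11 ∨ p2) — ¬p11 is true.
  21. (¬p6 ∨ p7) — ¬p6 is true.
  22. (p11 ∨ p7 ∨ p9) — p7 is true.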